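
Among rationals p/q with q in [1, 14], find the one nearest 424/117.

Expand x = 424/117 as a continued fraction with the Euclidean algorithm:
  424 = 3*117 + 73, so a_0 = 3.
  117 = 1*73 + 44, so a_1 = 1.
  73 = 1*44 + 29, so a_2 = 1.
  44 = 1*29 + 15, so a_3 = 1.
  29 = 1*15 + 14, so a_4 = 1.
  15 = 1*14 + 1, so a_5 = 1.
  14 = 14*1 + 0, so a_6 = 14.
so x = [3; 1, 1, 1, 1, 1, 14].
Convergents (p_i = a_i*p_{i-1} + p_{i-2}, q_i = a_i*q_{i-1} + q_{i-2} with p_{-2}=0, p_{-1}=1, q_{-2}=1, q_{-1}=0), until the denominator exceeds 14:
  i=0: a_0=3, p_0 = 3*1 + 0 = 3, q_0 = 3*0 + 1 = 1.
  i=1: a_1=1, p_1 = 1*3 + 1 = 4, q_1 = 1*1 + 0 = 1.
  i=2: a_2=1, p_2 = 1*4 + 3 = 7, q_2 = 1*1 + 1 = 2.
  i=3: a_3=1, p_3 = 1*7 + 4 = 11, q_3 = 1*2 + 1 = 3.
  i=4: a_4=1, p_4 = 1*11 + 7 = 18, q_4 = 1*3 + 2 = 5.
  i=5: a_5=1, p_5 = 1*18 + 11 = 29, q_5 = 1*5 + 3 = 8.
  i=6: a_6=14, p_6 = 14*29 + 18 = 424, q_6 = 14*8 + 5 = 117.
q_6 = 117 > 14, so the last convergent with denominator <= 14 is p_5/q_5 = 29/8.
The closest fraction with denominator <= 14 is either p_5/q_5 or the intermediate fraction (k*p_5 + p_4)/(k*q_5 + q_4) with the largest k >= 1 whose denominator stays <= 14; these approach x as k grows, and every other convergent or intermediate fraction in range is farther away.
Largest k: floor((14 - q_4)/q_5) = floor((14 - 5)/8) = 1.
That gives (1*29 + 18)/(1*8 + 5) = 47/13.
Compare the errors: |x - 29/8| = |424*8 - 29*117|/(117*8) = 1/936, and |x - 47/13| = |424*13 - 47*117|/(117*13) = 13/1521.
Cross-multiplying, 1*1521 = 1521 < 12168 = 13*936, so 1/936 is smaller: the convergent 29/8 is closer to x than 47/13.

29/8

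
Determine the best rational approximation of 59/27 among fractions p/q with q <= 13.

Expand x = 59/27 as a continued fraction with the Euclidean algorithm:
  59 = 2*27 + 5, so a_0 = 2.
  27 = 5*5 + 2, so a_1 = 5.
  5 = 2*2 + 1, so a_2 = 2.
  2 = 2*1 + 0, so a_3 = 2.
so x = [2; 5, 2, 2].
Convergents (p_i = a_i*p_{i-1} + p_{i-2}, q_i = a_i*q_{i-1} + q_{i-2} with p_{-2}=0, p_{-1}=1, q_{-2}=1, q_{-1}=0), until the denominator exceeds 13:
  i=0: a_0=2, p_0 = 2*1 + 0 = 2, q_0 = 2*0 + 1 = 1.
  i=1: a_1=5, p_1 = 5*2 + 1 = 11, q_1 = 5*1 + 0 = 5.
  i=2: a_2=2, p_2 = 2*11 + 2 = 24, q_2 = 2*5 + 1 = 11.
  i=3: a_3=2, p_3 = 2*24 + 11 = 59, q_3 = 2*11 + 5 = 27.
q_3 = 27 > 13, so the last convergent with denominator <= 13 is p_2/q_2 = 24/11.
The closest fraction with denominator <= 13 is either p_2/q_2 or the intermediate fraction (k*p_2 + p_1)/(k*q_2 + q_1) with the largest k >= 1 whose denominator stays <= 13; these approach x as k grows, and every other convergent or intermediate fraction in range is farther away.
Largest k: floor((13 - q_1)/q_2) = floor((13 - 5)/11) = 0.
Since k = 0, no intermediate fraction beyond p_2/q_2 has denominator <= 13, so the convergent 24/11 is the closest (its error is |59*11 - 24*27|/(27*11) = 1/297).

24/11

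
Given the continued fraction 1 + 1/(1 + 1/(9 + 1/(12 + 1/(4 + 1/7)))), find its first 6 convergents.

Using the convergent recurrence p_i = a_i*p_{i-1} + p_{i-2}, q_i = a_i*q_{i-1} + q_{i-2} with p_{-2}=0, p_{-1}=1, q_{-2}=1, q_{-1}=0:
  i=0: a_0=1, p_0 = 1*1 + 0 = 1, q_0 = 1*0 + 1 = 1.
  i=1: a_1=1, p_1 = 1*1 + 1 = 2, q_1 = 1*1 + 0 = 1.
  i=2: a_2=9, p_2 = 9*2 + 1 = 19, q_2 = 9*1 + 1 = 10.
  i=3: a_3=12, p_3 = 12*19 + 2 = 230, q_3 = 12*10 + 1 = 121.
  i=4: a_4=4, p_4 = 4*230 + 19 = 939, q_4 = 4*121 + 10 = 494.
  i=5: a_5=7, p_5 = 7*939 + 230 = 6803, q_5 = 7*494 + 121 = 3579.

1/1, 2/1, 19/10, 230/121, 939/494, 6803/3579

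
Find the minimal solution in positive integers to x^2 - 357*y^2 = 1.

First expand sqrt(357) as a continued fraction. With x_i = (sqrt(357) + m_i)/d_i and (m_0, d_0) = (0, 1): a_0 = floor(sqrt(357)) = 18, since 18^2 = 324 <= 357 < 361 = 19^2.
Iterate m_{i+1} = d_i*a_i - m_i, d_{i+1} = (357 - m_{i+1}^2)/d_i, a_{i+1} = floor((a_0 + m_{i+1})/d_{i+1}):
  m_1 = 1*18 - 0 = 18, d_1 = (357 - 18^2)/1 = 33/1 = 33, a_1 = floor((18 + 18)/33) = 1.
  m_2 = 33*1 - 18 = 15, d_2 = (357 - 15^2)/33 = 132/33 = 4, a_2 = floor((18 + 15)/4) = 8.
  m_3 = 4*8 - 15 = 17, d_3 = (357 - 17^2)/4 = 68/4 = 17, a_3 = floor((18 + 17)/17) = 2.
  m_4 = 17*2 - 17 = 17, d_4 = (357 - 17^2)/17 = 68/17 = 4, a_4 = floor((18 + 17)/4) = 8.
  m_5 = 4*8 - 17 = 15, d_5 = (357 - 15^2)/4 = 132/4 = 33, a_5 = floor((18 + 15)/33) = 1.
  m_6 = 33*1 - 15 = 18, d_6 = (357 - 18^2)/33 = 33/33 = 1, a_6 = floor((18 + 18)/1) = 36.
  m_7 = 1*36 - 18 = 18, d_7 = (357 - 18^2)/1 = 33/1 = 33: (m_7, d_7) = (m_1, d_1) = (18, 33), so from here the quotients repeat a_1, ..., a_6; the period length is 6.
So sqrt(357) = [18; (1, 8, 2, 8, 1, 36)] with period length k = 6.
k is even, so the fundamental solution of x^2 - 357y^2 = 1 is (p_{k-1}, q_{k-1}) = (p_5, q_5); compute convergents through index 5.
Convergents (p_i = a_i*p_{i-1} + p_{i-2}, q_i = a_i*q_{i-1} + q_{i-2} with p_{-2}=0, p_{-1}=1, q_{-2}=1, q_{-1}=0):
  i=0: a_0=18, p_0 = 18*1 + 0 = 18, q_0 = 18*0 + 1 = 1.
  i=1: a_1=1, p_1 = 1*18 + 1 = 19, q_1 = 1*1 + 0 = 1.
  i=2: a_2=8, p_2 = 8*19 + 18 = 170, q_2 = 8*1 + 1 = 9.
  i=3: a_3=2, p_3 = 2*170 + 19 = 359, q_3 = 2*9 + 1 = 19.
  i=4: a_4=8, p_4 = 8*359 + 170 = 3042, q_4 = 8*19 + 9 = 161.
  i=5: a_5=1, p_5 = 1*3042 + 359 = 3401, q_5 = 1*161 + 19 = 180.
Check: 3401^2 - 357*180^2 = 11566801 - 11566800 = 1, so (x, y) = (3401, 180) solves the equation, and by the theorem it is the least positive solution.

(x, y) = (3401, 180)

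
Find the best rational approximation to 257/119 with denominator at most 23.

Expand x = 257/119 as a continued fraction with the Euclidean algorithm:
  257 = 2*119 + 19, so a_0 = 2.
  119 = 6*19 + 5, so a_1 = 6.
  19 = 3*5 + 4, so a_2 = 3.
  5 = 1*4 + 1, so a_3 = 1.
  4 = 4*1 + 0, so a_4 = 4.
so x = [2; 6, 3, 1, 4].
Convergents (p_i = a_i*p_{i-1} + p_{i-2}, q_i = a_i*q_{i-1} + q_{i-2} with p_{-2}=0, p_{-1}=1, q_{-2}=1, q_{-1}=0), until the denominator exceeds 23:
  i=0: a_0=2, p_0 = 2*1 + 0 = 2, q_0 = 2*0 + 1 = 1.
  i=1: a_1=6, p_1 = 6*2 + 1 = 13, q_1 = 6*1 + 0 = 6.
  i=2: a_2=3, p_2 = 3*13 + 2 = 41, q_2 = 3*6 + 1 = 19.
  i=3: a_3=1, p_3 = 1*41 + 13 = 54, q_3 = 1*19 + 6 = 25.
q_3 = 25 > 23, so the last convergent with denominator <= 23 is p_2/q_2 = 41/19.
The closest fraction with denominator <= 23 is either p_2/q_2 or the intermediate fraction (k*p_2 + p_1)/(k*q_2 + q_1) with the largest k >= 1 whose denominator stays <= 23; these approach x as k grows, and every other convergent or intermediate fraction in range is farther away.
Largest k: floor((23 - q_1)/q_2) = floor((23 - 6)/19) = 0.
Since k = 0, no intermediate fraction beyond p_2/q_2 has denominator <= 23, so the convergent 41/19 is the closest (its error is |257*19 - 41*119|/(119*19) = 4/2261).

41/19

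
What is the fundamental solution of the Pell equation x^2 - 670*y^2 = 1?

First expand sqrt(670) as a continued fraction. With x_i = (sqrt(670) + m_i)/d_i and (m_0, d_0) = (0, 1): a_0 = floor(sqrt(670)) = 25, since 25^2 = 625 <= 670 < 676 = 26^2.
Iterate m_{i+1} = d_i*a_i - m_i, d_{i+1} = (670 - m_{i+1}^2)/d_i, a_{i+1} = floor((a_0 + m_{i+1})/d_{i+1}):
  m_1 = 1*25 - 0 = 25, d_1 = (670 - 25^2)/1 = 45/1 = 45, a_1 = floor((25 + 25)/45) = 1.
  m_2 = 45*1 - 25 = 20, d_2 = (670 - 20^2)/45 = 270/45 = 6, a_2 = floor((25 + 20)/6) = 7.
  m_3 = 6*7 - 20 = 22, d_3 = (670 - 22^2)/6 = 186/6 = 31, a_3 = floor((25 + 22)/31) = 1.
  m_4 = 31*1 - 22 = 9, d_4 = (670 - 9^2)/31 = 589/31 = 19, a_4 = floor((25 + 9)/19) = 1.
  m_5 = 19*1 - 9 = 10, d_5 = (670 - 10^2)/19 = 570/19 = 30, a_5 = floor((25 + 10)/30) = 1.
  m_6 = 30*1 - 10 = 20, d_6 = (670 - 20^2)/30 = 270/30 = 9, a_6 = floor((25 + 20)/9) = 5.
  m_7 = 9*5 - 20 = 25, d_7 = (670 - 25^2)/9 = 45/9 = 5, a_7 = floor((25 + 25)/5) = 10.
  m_8 = 5*10 - 25 = 25, d_8 = (670 - 25^2)/5 = 45/5 = 9, a_8 = floor((25 + 25)/9) = 5.
  m_9 = 9*5 - 25 = 20, d_9 = (670 - 20^2)/9 = 270/9 = 30, a_9 = floor((25 + 20)/30) = 1.
  m_10 = 30*1 - 20 = 10, d_10 = (670 - 10^2)/30 = 570/30 = 19, a_10 = floor((25 + 10)/19) = 1.
  m_11 = 19*1 - 10 = 9, d_11 = (670 - 9^2)/19 = 589/19 = 31, a_11 = floor((25 + 9)/31) = 1.
  m_12 = 31*1 - 9 = 22, d_12 = (670 - 22^2)/31 = 186/31 = 6, a_12 = floor((25 + 22)/6) = 7.
  m_13 = 6*7 - 22 = 20, d_13 = (670 - 20^2)/6 = 270/6 = 45, a_13 = floor((25 + 20)/45) = 1.
  m_14 = 45*1 - 20 = 25, d_14 = (670 - 25^2)/45 = 45/45 = 1, a_14 = floor((25 + 25)/1) = 50.
  m_15 = 1*50 - 25 = 25, d_15 = (670 - 25^2)/1 = 45/1 = 45: (m_15, d_15) = (m_1, d_1) = (25, 45), so from here the quotients repeat a_1, ..., a_14; the period length is 14.
So sqrt(670) = [25; (1, 7, 1, 1, 1, 5, 10, 5, 1, 1, 1, 7, 1, 50)] with period length k = 14.
k is even, so the fundamental solution of x^2 - 670y^2 = 1 is (p_{k-1}, q_{k-1}) = (p_13, q_13); compute convergents through index 13.
Convergents (p_i = a_i*p_{i-1} + p_{i-2}, q_i = a_i*q_{i-1} + q_{i-2} with p_{-2}=0, p_{-1}=1, q_{-2}=1, q_{-1}=0):
  i=0: a_0=25, p_0 = 25*1 + 0 = 25, q_0 = 25*0 + 1 = 1.
  i=1: a_1=1, p_1 = 1*25 + 1 = 26, q_1 = 1*1 + 0 = 1.
  i=2: a_2=7, p_2 = 7*26 + 25 = 207, q_2 = 7*1 + 1 = 8.
  i=3: a_3=1, p_3 = 1*207 + 26 = 233, q_3 = 1*8 + 1 = 9.
  i=4: a_4=1, p_4 = 1*233 + 207 = 440, q_4 = 1*9 + 8 = 17.
  i=5: a_5=1, p_5 = 1*440 + 233 = 673, q_5 = 1*17 + 9 = 26.
  i=6: a_6=5, p_6 = 5*673 + 440 = 3805, q_6 = 5*26 + 17 = 147.
  i=7: a_7=10, p_7 = 10*3805 + 673 = 38723, q_7 = 10*147 + 26 = 1496.
  i=8: a_8=5, p_8 = 5*38723 + 3805 = 197420, q_8 = 5*1496 + 147 = 7627.
  i=9: a_9=1, p_9 = 1*197420 + 38723 = 236143, q_9 = 1*7627 + 1496 = 9123.
  i=10: a_10=1, p_10 = 1*236143 + 197420 = 433563, q_10 = 1*9123 + 7627 = 16750.
  i=11: a_11=1, p_11 = 1*433563 + 236143 = 669706, q_11 = 1*16750 + 9123 = 25873.
  i=12: a_12=7, p_12 = 7*669706 + 433563 = 5121505, q_12 = 7*25873 + 16750 = 197861.
  i=13: a_13=1, p_13 = 1*5121505 + 669706 = 5791211, q_13 = 1*197861 + 25873 = 223734.
Check: 5791211^2 - 670*223734^2 = 33538124846521 - 33538124846520 = 1, so (x, y) = (5791211, 223734) solves the equation, and by the theorem it is the least positive solution.

(x, y) = (5791211, 223734)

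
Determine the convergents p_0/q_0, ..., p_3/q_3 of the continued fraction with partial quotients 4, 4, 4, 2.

Using the convergent recurrence p_i = a_i*p_{i-1} + p_{i-2}, q_i = a_i*q_{i-1} + q_{i-2} with p_{-2}=0, p_{-1}=1, q_{-2}=1, q_{-1}=0:
  i=0: a_0=4, p_0 = 4*1 + 0 = 4, q_0 = 4*0 + 1 = 1.
  i=1: a_1=4, p_1 = 4*4 + 1 = 17, q_1 = 4*1 + 0 = 4.
  i=2: a_2=4, p_2 = 4*17 + 4 = 72, q_2 = 4*4 + 1 = 17.
  i=3: a_3=2, p_3 = 2*72 + 17 = 161, q_3 = 2*17 + 4 = 38.

4/1, 17/4, 72/17, 161/38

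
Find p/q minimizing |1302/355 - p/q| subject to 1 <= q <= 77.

Expand x = 1302/355 as a continued fraction with the Euclidean algorithm:
  1302 = 3*355 + 237, so a_0 = 3.
  355 = 1*237 + 118, so a_1 = 1.
  237 = 2*118 + 1, so a_2 = 2.
  118 = 118*1 + 0, so a_3 = 118.
so x = [3; 1, 2, 118].
Convergents (p_i = a_i*p_{i-1} + p_{i-2}, q_i = a_i*q_{i-1} + q_{i-2} with p_{-2}=0, p_{-1}=1, q_{-2}=1, q_{-1}=0), until the denominator exceeds 77:
  i=0: a_0=3, p_0 = 3*1 + 0 = 3, q_0 = 3*0 + 1 = 1.
  i=1: a_1=1, p_1 = 1*3 + 1 = 4, q_1 = 1*1 + 0 = 1.
  i=2: a_2=2, p_2 = 2*4 + 3 = 11, q_2 = 2*1 + 1 = 3.
  i=3: a_3=118, p_3 = 118*11 + 4 = 1302, q_3 = 118*3 + 1 = 355.
q_3 = 355 > 77, so the last convergent with denominator <= 77 is p_2/q_2 = 11/3.
The closest fraction with denominator <= 77 is either p_2/q_2 or the intermediate fraction (k*p_2 + p_1)/(k*q_2 + q_1) with the largest k >= 1 whose denominator stays <= 77; these approach x as k grows, and every other convergent or intermediate fraction in range is farther away.
Largest k: floor((77 - q_1)/q_2) = floor((77 - 1)/3) = 25.
That gives (25*11 + 4)/(25*3 + 1) = 279/76.
Compare the errors: |x - 11/3| = |1302*3 - 11*355|/(355*3) = 1/1065, and |x - 279/76| = |1302*76 - 279*355|/(355*76) = 93/26980.
Cross-multiplying, 1*26980 = 26980 < 99045 = 93*1065, so 1/1065 is smaller: the convergent 11/3 is closer to x than 279/76.

11/3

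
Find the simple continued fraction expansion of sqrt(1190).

[34; (2, 68)]

Write x_i = (sqrt(1190) + m_i)/d_i with (m_0, d_0) = (0, 1). a_0 = floor(sqrt(1190)) = 34, since 34^2 = 1156 <= 1190 < 1225 = 35^2.
Iterate m_{i+1} = d_i*a_i - m_i, d_{i+1} = (1190 - m_{i+1}^2)/d_i, a_{i+1} = floor((a_0 + m_{i+1})/d_{i+1}):
  m_1 = 1*34 - 0 = 34, d_1 = (1190 - 34^2)/1 = 34/1 = 34, a_1 = floor((34 + 34)/34) = 2.
  m_2 = 34*2 - 34 = 34, d_2 = (1190 - 34^2)/34 = 34/34 = 1, a_2 = floor((34 + 34)/1) = 68.
  m_3 = 1*68 - 34 = 34, d_3 = (1190 - 34^2)/1 = 34/1 = 34: (m_3, d_3) = (m_1, d_1) = (34, 34), so from here the quotients repeat a_1, a_2; the period length is 2.
Hence the expansion of sqrt(1190) is a_0 = 34 followed by the repeating block 2, 68 (period 2).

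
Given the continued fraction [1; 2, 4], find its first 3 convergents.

1/1, 3/2, 13/9

Using the convergent recurrence p_i = a_i*p_{i-1} + p_{i-2}, q_i = a_i*q_{i-1} + q_{i-2} with p_{-2}=0, p_{-1}=1, q_{-2}=1, q_{-1}=0:
  i=0: a_0=1, p_0 = 1*1 + 0 = 1, q_0 = 1*0 + 1 = 1.
  i=1: a_1=2, p_1 = 2*1 + 1 = 3, q_1 = 2*1 + 0 = 2.
  i=2: a_2=4, p_2 = 4*3 + 1 = 13, q_2 = 4*2 + 1 = 9.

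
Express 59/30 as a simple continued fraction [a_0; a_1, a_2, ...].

[1; 1, 29]

Run the Euclidean algorithm on 59 and 30; the successive quotients are the partial quotients a_0, a_1, ... (each step inverts the fractional part left over by the previous one):
  59 = 1*30 + 29, so a_0 = 1.
  30 = 1*29 + 1, so a_1 = 1.
  29 = 29*1 + 0, so a_2 = 29.
The remainder reaches 0 after 3 divisions, so the expansion has 3 partial quotients, read off in order.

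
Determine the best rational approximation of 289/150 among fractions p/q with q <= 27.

Expand x = 289/150 as a continued fraction with the Euclidean algorithm:
  289 = 1*150 + 139, so a_0 = 1.
  150 = 1*139 + 11, so a_1 = 1.
  139 = 12*11 + 7, so a_2 = 12.
  11 = 1*7 + 4, so a_3 = 1.
  7 = 1*4 + 3, so a_4 = 1.
  4 = 1*3 + 1, so a_5 = 1.
  3 = 3*1 + 0, so a_6 = 3.
so x = [1; 1, 12, 1, 1, 1, 3].
Convergents (p_i = a_i*p_{i-1} + p_{i-2}, q_i = a_i*q_{i-1} + q_{i-2} with p_{-2}=0, p_{-1}=1, q_{-2}=1, q_{-1}=0), until the denominator exceeds 27:
  i=0: a_0=1, p_0 = 1*1 + 0 = 1, q_0 = 1*0 + 1 = 1.
  i=1: a_1=1, p_1 = 1*1 + 1 = 2, q_1 = 1*1 + 0 = 1.
  i=2: a_2=12, p_2 = 12*2 + 1 = 25, q_2 = 12*1 + 1 = 13.
  i=3: a_3=1, p_3 = 1*25 + 2 = 27, q_3 = 1*13 + 1 = 14.
  i=4: a_4=1, p_4 = 1*27 + 25 = 52, q_4 = 1*14 + 13 = 27.
  i=5: a_5=1, p_5 = 1*52 + 27 = 79, q_5 = 1*27 + 14 = 41.
q_5 = 41 > 27, so the last convergent with denominator <= 27 is p_4/q_4 = 52/27.
The closest fraction with denominator <= 27 is either p_4/q_4 or the intermediate fraction (k*p_4 + p_3)/(k*q_4 + q_3) with the largest k >= 1 whose denominator stays <= 27; these approach x as k grows, and every other convergent or intermediate fraction in range is farther away.
Largest k: floor((27 - q_3)/q_4) = floor((27 - 14)/27) = 0.
Since k = 0, no intermediate fraction beyond p_4/q_4 has denominator <= 27, so the convergent 52/27 is the closest (its error is |289*27 - 52*150|/(150*27) = 3/4050).

52/27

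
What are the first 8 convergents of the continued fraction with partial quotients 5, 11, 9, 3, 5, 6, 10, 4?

Using the convergent recurrence p_i = a_i*p_{i-1} + p_{i-2}, q_i = a_i*q_{i-1} + q_{i-2} with p_{-2}=0, p_{-1}=1, q_{-2}=1, q_{-1}=0:
  i=0: a_0=5, p_0 = 5*1 + 0 = 5, q_0 = 5*0 + 1 = 1.
  i=1: a_1=11, p_1 = 11*5 + 1 = 56, q_1 = 11*1 + 0 = 11.
  i=2: a_2=9, p_2 = 9*56 + 5 = 509, q_2 = 9*11 + 1 = 100.
  i=3: a_3=3, p_3 = 3*509 + 56 = 1583, q_3 = 3*100 + 11 = 311.
  i=4: a_4=5, p_4 = 5*1583 + 509 = 8424, q_4 = 5*311 + 100 = 1655.
  i=5: a_5=6, p_5 = 6*8424 + 1583 = 52127, q_5 = 6*1655 + 311 = 10241.
  i=6: a_6=10, p_6 = 10*52127 + 8424 = 529694, q_6 = 10*10241 + 1655 = 104065.
  i=7: a_7=4, p_7 = 4*529694 + 52127 = 2170903, q_7 = 4*104065 + 10241 = 426501.

5/1, 56/11, 509/100, 1583/311, 8424/1655, 52127/10241, 529694/104065, 2170903/426501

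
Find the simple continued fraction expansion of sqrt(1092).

[33; (22, 66)]

Write x_i = (sqrt(1092) + m_i)/d_i with (m_0, d_0) = (0, 1). a_0 = floor(sqrt(1092)) = 33, since 33^2 = 1089 <= 1092 < 1156 = 34^2.
Iterate m_{i+1} = d_i*a_i - m_i, d_{i+1} = (1092 - m_{i+1}^2)/d_i, a_{i+1} = floor((a_0 + m_{i+1})/d_{i+1}):
  m_1 = 1*33 - 0 = 33, d_1 = (1092 - 33^2)/1 = 3/1 = 3, a_1 = floor((33 + 33)/3) = 22.
  m_2 = 3*22 - 33 = 33, d_2 = (1092 - 33^2)/3 = 3/3 = 1, a_2 = floor((33 + 33)/1) = 66.
  m_3 = 1*66 - 33 = 33, d_3 = (1092 - 33^2)/1 = 3/1 = 3: (m_3, d_3) = (m_1, d_1) = (33, 3), so from here the quotients repeat a_1, a_2; the period length is 2.
Hence the expansion of sqrt(1092) is a_0 = 33 followed by the repeating block 22, 66 (period 2).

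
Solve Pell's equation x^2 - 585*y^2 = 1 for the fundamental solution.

First expand sqrt(585) as a continued fraction. With x_i = (sqrt(585) + m_i)/d_i and (m_0, d_0) = (0, 1): a_0 = floor(sqrt(585)) = 24, since 24^2 = 576 <= 585 < 625 = 25^2.
Iterate m_{i+1} = d_i*a_i - m_i, d_{i+1} = (585 - m_{i+1}^2)/d_i, a_{i+1} = floor((a_0 + m_{i+1})/d_{i+1}):
  m_1 = 1*24 - 0 = 24, d_1 = (585 - 24^2)/1 = 9/1 = 9, a_1 = floor((24 + 24)/9) = 5.
  m_2 = 9*5 - 24 = 21, d_2 = (585 - 21^2)/9 = 144/9 = 16, a_2 = floor((24 + 21)/16) = 2.
  m_3 = 16*2 - 21 = 11, d_3 = (585 - 11^2)/16 = 464/16 = 29, a_3 = floor((24 + 11)/29) = 1.
  m_4 = 29*1 - 11 = 18, d_4 = (585 - 18^2)/29 = 261/29 = 9, a_4 = floor((24 + 18)/9) = 4.
  m_5 = 9*4 - 18 = 18, d_5 = (585 - 18^2)/9 = 261/9 = 29, a_5 = floor((24 + 18)/29) = 1.
  m_6 = 29*1 - 18 = 11, d_6 = (585 - 11^2)/29 = 464/29 = 16, a_6 = floor((24 + 11)/16) = 2.
  m_7 = 16*2 - 11 = 21, d_7 = (585 - 21^2)/16 = 144/16 = 9, a_7 = floor((24 + 21)/9) = 5.
  m_8 = 9*5 - 21 = 24, d_8 = (585 - 24^2)/9 = 9/9 = 1, a_8 = floor((24 + 24)/1) = 48.
  m_9 = 1*48 - 24 = 24, d_9 = (585 - 24^2)/1 = 9/1 = 9: (m_9, d_9) = (m_1, d_1) = (24, 9), so from here the quotients repeat a_1, ..., a_8; the period length is 8.
So sqrt(585) = [24; (5, 2, 1, 4, 1, 2, 5, 48)] with period length k = 8.
k is even, so the fundamental solution of x^2 - 585y^2 = 1 is (p_{k-1}, q_{k-1}) = (p_7, q_7); compute convergents through index 7.
Convergents (p_i = a_i*p_{i-1} + p_{i-2}, q_i = a_i*q_{i-1} + q_{i-2} with p_{-2}=0, p_{-1}=1, q_{-2}=1, q_{-1}=0):
  i=0: a_0=24, p_0 = 24*1 + 0 = 24, q_0 = 24*0 + 1 = 1.
  i=1: a_1=5, p_1 = 5*24 + 1 = 121, q_1 = 5*1 + 0 = 5.
  i=2: a_2=2, p_2 = 2*121 + 24 = 266, q_2 = 2*5 + 1 = 11.
  i=3: a_3=1, p_3 = 1*266 + 121 = 387, q_3 = 1*11 + 5 = 16.
  i=4: a_4=4, p_4 = 4*387 + 266 = 1814, q_4 = 4*16 + 11 = 75.
  i=5: a_5=1, p_5 = 1*1814 + 387 = 2201, q_5 = 1*75 + 16 = 91.
  i=6: a_6=2, p_6 = 2*2201 + 1814 = 6216, q_6 = 2*91 + 75 = 257.
  i=7: a_7=5, p_7 = 5*6216 + 2201 = 33281, q_7 = 5*257 + 91 = 1376.
Check: 33281^2 - 585*1376^2 = 1107624961 - 1107624960 = 1, so (x, y) = (33281, 1376) solves the equation, and by the theorem it is the least positive solution.

(x, y) = (33281, 1376)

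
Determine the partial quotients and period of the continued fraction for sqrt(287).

Write x_i = (sqrt(287) + m_i)/d_i with (m_0, d_0) = (0, 1). a_0 = floor(sqrt(287)) = 16, since 16^2 = 256 <= 287 < 289 = 17^2.
Iterate m_{i+1} = d_i*a_i - m_i, d_{i+1} = (287 - m_{i+1}^2)/d_i, a_{i+1} = floor((a_0 + m_{i+1})/d_{i+1}):
  m_1 = 1*16 - 0 = 16, d_1 = (287 - 16^2)/1 = 31/1 = 31, a_1 = floor((16 + 16)/31) = 1.
  m_2 = 31*1 - 16 = 15, d_2 = (287 - 15^2)/31 = 62/31 = 2, a_2 = floor((16 + 15)/2) = 15.
  m_3 = 2*15 - 15 = 15, d_3 = (287 - 15^2)/2 = 62/2 = 31, a_3 = floor((16 + 15)/31) = 1.
  m_4 = 31*1 - 15 = 16, d_4 = (287 - 16^2)/31 = 31/31 = 1, a_4 = floor((16 + 16)/1) = 32.
  m_5 = 1*32 - 16 = 16, d_5 = (287 - 16^2)/1 = 31/1 = 31: (m_5, d_5) = (m_1, d_1) = (16, 31), so from here the quotients repeat a_1, ..., a_4; the period length is 4.
Hence the expansion of sqrt(287) is a_0 = 16 followed by the repeating block 1, 15, 1, 32 (period 4).

[16; (1, 15, 1, 32)]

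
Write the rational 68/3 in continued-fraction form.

[22; 1, 2]

Run the Euclidean algorithm on 68 and 3; the successive quotients are the partial quotients a_0, a_1, ... (each step inverts the fractional part left over by the previous one):
  68 = 22*3 + 2, so a_0 = 22.
  3 = 1*2 + 1, so a_1 = 1.
  2 = 2*1 + 0, so a_2 = 2.
The remainder reaches 0 after 3 divisions, so the expansion has 3 partial quotients, read off in order.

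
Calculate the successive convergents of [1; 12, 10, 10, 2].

1/1, 13/12, 131/121, 1323/1222, 2777/2565

Using the convergent recurrence p_i = a_i*p_{i-1} + p_{i-2}, q_i = a_i*q_{i-1} + q_{i-2} with p_{-2}=0, p_{-1}=1, q_{-2}=1, q_{-1}=0:
  i=0: a_0=1, p_0 = 1*1 + 0 = 1, q_0 = 1*0 + 1 = 1.
  i=1: a_1=12, p_1 = 12*1 + 1 = 13, q_1 = 12*1 + 0 = 12.
  i=2: a_2=10, p_2 = 10*13 + 1 = 131, q_2 = 10*12 + 1 = 121.
  i=3: a_3=10, p_3 = 10*131 + 13 = 1323, q_3 = 10*121 + 12 = 1222.
  i=4: a_4=2, p_4 = 2*1323 + 131 = 2777, q_4 = 2*1222 + 121 = 2565.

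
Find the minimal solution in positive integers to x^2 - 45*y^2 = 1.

(x, y) = (161, 24)

First expand sqrt(45) as a continued fraction. With x_i = (sqrt(45) + m_i)/d_i and (m_0, d_0) = (0, 1): a_0 = floor(sqrt(45)) = 6, since 6^2 = 36 <= 45 < 49 = 7^2.
Iterate m_{i+1} = d_i*a_i - m_i, d_{i+1} = (45 - m_{i+1}^2)/d_i, a_{i+1} = floor((a_0 + m_{i+1})/d_{i+1}):
  m_1 = 1*6 - 0 = 6, d_1 = (45 - 6^2)/1 = 9/1 = 9, a_1 = floor((6 + 6)/9) = 1.
  m_2 = 9*1 - 6 = 3, d_2 = (45 - 3^2)/9 = 36/9 = 4, a_2 = floor((6 + 3)/4) = 2.
  m_3 = 4*2 - 3 = 5, d_3 = (45 - 5^2)/4 = 20/4 = 5, a_3 = floor((6 + 5)/5) = 2.
  m_4 = 5*2 - 5 = 5, d_4 = (45 - 5^2)/5 = 20/5 = 4, a_4 = floor((6 + 5)/4) = 2.
  m_5 = 4*2 - 5 = 3, d_5 = (45 - 3^2)/4 = 36/4 = 9, a_5 = floor((6 + 3)/9) = 1.
  m_6 = 9*1 - 3 = 6, d_6 = (45 - 6^2)/9 = 9/9 = 1, a_6 = floor((6 + 6)/1) = 12.
  m_7 = 1*12 - 6 = 6, d_7 = (45 - 6^2)/1 = 9/1 = 9: (m_7, d_7) = (m_1, d_1) = (6, 9), so from here the quotients repeat a_1, ..., a_6; the period length is 6.
So sqrt(45) = [6; (1, 2, 2, 2, 1, 12)] with period length k = 6.
k is even, so the fundamental solution of x^2 - 45y^2 = 1 is (p_{k-1}, q_{k-1}) = (p_5, q_5); compute convergents through index 5.
Convergents (p_i = a_i*p_{i-1} + p_{i-2}, q_i = a_i*q_{i-1} + q_{i-2} with p_{-2}=0, p_{-1}=1, q_{-2}=1, q_{-1}=0):
  i=0: a_0=6, p_0 = 6*1 + 0 = 6, q_0 = 6*0 + 1 = 1.
  i=1: a_1=1, p_1 = 1*6 + 1 = 7, q_1 = 1*1 + 0 = 1.
  i=2: a_2=2, p_2 = 2*7 + 6 = 20, q_2 = 2*1 + 1 = 3.
  i=3: a_3=2, p_3 = 2*20 + 7 = 47, q_3 = 2*3 + 1 = 7.
  i=4: a_4=2, p_4 = 2*47 + 20 = 114, q_4 = 2*7 + 3 = 17.
  i=5: a_5=1, p_5 = 1*114 + 47 = 161, q_5 = 1*17 + 7 = 24.
Check: 161^2 - 45*24^2 = 25921 - 25920 = 1, so (x, y) = (161, 24) solves the equation, and by the theorem it is the least positive solution.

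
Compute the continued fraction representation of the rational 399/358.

[1; 8, 1, 2, 1, 2, 1, 2]

Run the Euclidean algorithm on 399 and 358; the successive quotients are the partial quotients a_0, a_1, ... (each step inverts the fractional part left over by the previous one):
  399 = 1*358 + 41, so a_0 = 1.
  358 = 8*41 + 30, so a_1 = 8.
  41 = 1*30 + 11, so a_2 = 1.
  30 = 2*11 + 8, so a_3 = 2.
  11 = 1*8 + 3, so a_4 = 1.
  8 = 2*3 + 2, so a_5 = 2.
  3 = 1*2 + 1, so a_6 = 1.
  2 = 2*1 + 0, so a_7 = 2.
The remainder reaches 0 after 8 divisions, so the expansion has 8 partial quotients, read off in order.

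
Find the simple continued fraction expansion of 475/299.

Run the Euclidean algorithm on 475 and 299; the successive quotients are the partial quotients a_0, a_1, ... (each step inverts the fractional part left over by the previous one):
  475 = 1*299 + 176, so a_0 = 1.
  299 = 1*176 + 123, so a_1 = 1.
  176 = 1*123 + 53, so a_2 = 1.
  123 = 2*53 + 17, so a_3 = 2.
  53 = 3*17 + 2, so a_4 = 3.
  17 = 8*2 + 1, so a_5 = 8.
  2 = 2*1 + 0, so a_6 = 2.
The remainder reaches 0 after 7 divisions, so the expansion has 7 partial quotients, read off in order.

[1; 1, 1, 2, 3, 8, 2]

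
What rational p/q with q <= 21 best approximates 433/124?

7/2

Expand x = 433/124 as a continued fraction with the Euclidean algorithm:
  433 = 3*124 + 61, so a_0 = 3.
  124 = 2*61 + 2, so a_1 = 2.
  61 = 30*2 + 1, so a_2 = 30.
  2 = 2*1 + 0, so a_3 = 2.
so x = [3; 2, 30, 2].
Convergents (p_i = a_i*p_{i-1} + p_{i-2}, q_i = a_i*q_{i-1} + q_{i-2} with p_{-2}=0, p_{-1}=1, q_{-2}=1, q_{-1}=0), until the denominator exceeds 21:
  i=0: a_0=3, p_0 = 3*1 + 0 = 3, q_0 = 3*0 + 1 = 1.
  i=1: a_1=2, p_1 = 2*3 + 1 = 7, q_1 = 2*1 + 0 = 2.
  i=2: a_2=30, p_2 = 30*7 + 3 = 213, q_2 = 30*2 + 1 = 61.
q_2 = 61 > 21, so the last convergent with denominator <= 21 is p_1/q_1 = 7/2.
The closest fraction with denominator <= 21 is either p_1/q_1 or the intermediate fraction (k*p_1 + p_0)/(k*q_1 + q_0) with the largest k >= 1 whose denominator stays <= 21; these approach x as k grows, and every other convergent or intermediate fraction in range is farther away.
Largest k: floor((21 - q_0)/q_1) = floor((21 - 1)/2) = 10.
That gives (10*7 + 3)/(10*2 + 1) = 73/21.
Compare the errors: |x - 7/2| = |433*2 - 7*124|/(124*2) = 2/248, and |x - 73/21| = |433*21 - 73*124|/(124*21) = 41/2604.
Cross-multiplying, 2*2604 = 5208 < 10168 = 41*248, so 2/248 is smaller: the convergent 7/2 is closer to x than 73/21.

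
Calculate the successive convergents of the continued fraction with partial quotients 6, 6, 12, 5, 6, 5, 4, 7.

Using the convergent recurrence p_i = a_i*p_{i-1} + p_{i-2}, q_i = a_i*q_{i-1} + q_{i-2} with p_{-2}=0, p_{-1}=1, q_{-2}=1, q_{-1}=0:
  i=0: a_0=6, p_0 = 6*1 + 0 = 6, q_0 = 6*0 + 1 = 1.
  i=1: a_1=6, p_1 = 6*6 + 1 = 37, q_1 = 6*1 + 0 = 6.
  i=2: a_2=12, p_2 = 12*37 + 6 = 450, q_2 = 12*6 + 1 = 73.
  i=3: a_3=5, p_3 = 5*450 + 37 = 2287, q_3 = 5*73 + 6 = 371.
  i=4: a_4=6, p_4 = 6*2287 + 450 = 14172, q_4 = 6*371 + 73 = 2299.
  i=5: a_5=5, p_5 = 5*14172 + 2287 = 73147, q_5 = 5*2299 + 371 = 11866.
  i=6: a_6=4, p_6 = 4*73147 + 14172 = 306760, q_6 = 4*11866 + 2299 = 49763.
  i=7: a_7=7, p_7 = 7*306760 + 73147 = 2220467, q_7 = 7*49763 + 11866 = 360207.

6/1, 37/6, 450/73, 2287/371, 14172/2299, 73147/11866, 306760/49763, 2220467/360207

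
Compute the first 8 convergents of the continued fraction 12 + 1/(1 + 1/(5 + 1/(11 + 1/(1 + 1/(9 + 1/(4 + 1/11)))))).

Using the convergent recurrence p_i = a_i*p_{i-1} + p_{i-2}, q_i = a_i*q_{i-1} + q_{i-2} with p_{-2}=0, p_{-1}=1, q_{-2}=1, q_{-1}=0:
  i=0: a_0=12, p_0 = 12*1 + 0 = 12, q_0 = 12*0 + 1 = 1.
  i=1: a_1=1, p_1 = 1*12 + 1 = 13, q_1 = 1*1 + 0 = 1.
  i=2: a_2=5, p_2 = 5*13 + 12 = 77, q_2 = 5*1 + 1 = 6.
  i=3: a_3=11, p_3 = 11*77 + 13 = 860, q_3 = 11*6 + 1 = 67.
  i=4: a_4=1, p_4 = 1*860 + 77 = 937, q_4 = 1*67 + 6 = 73.
  i=5: a_5=9, p_5 = 9*937 + 860 = 9293, q_5 = 9*73 + 67 = 724.
  i=6: a_6=4, p_6 = 4*9293 + 937 = 38109, q_6 = 4*724 + 73 = 2969.
  i=7: a_7=11, p_7 = 11*38109 + 9293 = 428492, q_7 = 11*2969 + 724 = 33383.

12/1, 13/1, 77/6, 860/67, 937/73, 9293/724, 38109/2969, 428492/33383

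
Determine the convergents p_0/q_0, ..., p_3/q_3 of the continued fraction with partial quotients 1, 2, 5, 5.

1/1, 3/2, 16/11, 83/57

Using the convergent recurrence p_i = a_i*p_{i-1} + p_{i-2}, q_i = a_i*q_{i-1} + q_{i-2} with p_{-2}=0, p_{-1}=1, q_{-2}=1, q_{-1}=0:
  i=0: a_0=1, p_0 = 1*1 + 0 = 1, q_0 = 1*0 + 1 = 1.
  i=1: a_1=2, p_1 = 2*1 + 1 = 3, q_1 = 2*1 + 0 = 2.
  i=2: a_2=5, p_2 = 5*3 + 1 = 16, q_2 = 5*2 + 1 = 11.
  i=3: a_3=5, p_3 = 5*16 + 3 = 83, q_3 = 5*11 + 2 = 57.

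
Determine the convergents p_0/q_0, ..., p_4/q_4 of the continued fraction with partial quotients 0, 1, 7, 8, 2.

Using the convergent recurrence p_i = a_i*p_{i-1} + p_{i-2}, q_i = a_i*q_{i-1} + q_{i-2} with p_{-2}=0, p_{-1}=1, q_{-2}=1, q_{-1}=0:
  i=0: a_0=0, p_0 = 0*1 + 0 = 0, q_0 = 0*0 + 1 = 1.
  i=1: a_1=1, p_1 = 1*0 + 1 = 1, q_1 = 1*1 + 0 = 1.
  i=2: a_2=7, p_2 = 7*1 + 0 = 7, q_2 = 7*1 + 1 = 8.
  i=3: a_3=8, p_3 = 8*7 + 1 = 57, q_3 = 8*8 + 1 = 65.
  i=4: a_4=2, p_4 = 2*57 + 7 = 121, q_4 = 2*65 + 8 = 138.

0/1, 1/1, 7/8, 57/65, 121/138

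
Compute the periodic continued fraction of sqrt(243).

Write x_i = (sqrt(243) + m_i)/d_i with (m_0, d_0) = (0, 1). a_0 = floor(sqrt(243)) = 15, since 15^2 = 225 <= 243 < 256 = 16^2.
Iterate m_{i+1} = d_i*a_i - m_i, d_{i+1} = (243 - m_{i+1}^2)/d_i, a_{i+1} = floor((a_0 + m_{i+1})/d_{i+1}):
  m_1 = 1*15 - 0 = 15, d_1 = (243 - 15^2)/1 = 18/1 = 18, a_1 = floor((15 + 15)/18) = 1.
  m_2 = 18*1 - 15 = 3, d_2 = (243 - 3^2)/18 = 234/18 = 13, a_2 = floor((15 + 3)/13) = 1.
  m_3 = 13*1 - 3 = 10, d_3 = (243 - 10^2)/13 = 143/13 = 11, a_3 = floor((15 + 10)/11) = 2.
  m_4 = 11*2 - 10 = 12, d_4 = (243 - 12^2)/11 = 99/11 = 9, a_4 = floor((15 + 12)/9) = 3.
  m_5 = 9*3 - 12 = 15, d_5 = (243 - 15^2)/9 = 18/9 = 2, a_5 = floor((15 + 15)/2) = 15.
  m_6 = 2*15 - 15 = 15, d_6 = (243 - 15^2)/2 = 18/2 = 9, a_6 = floor((15 + 15)/9) = 3.
  m_7 = 9*3 - 15 = 12, d_7 = (243 - 12^2)/9 = 99/9 = 11, a_7 = floor((15 + 12)/11) = 2.
  m_8 = 11*2 - 12 = 10, d_8 = (243 - 10^2)/11 = 143/11 = 13, a_8 = floor((15 + 10)/13) = 1.
  m_9 = 13*1 - 10 = 3, d_9 = (243 - 3^2)/13 = 234/13 = 18, a_9 = floor((15 + 3)/18) = 1.
  m_10 = 18*1 - 3 = 15, d_10 = (243 - 15^2)/18 = 18/18 = 1, a_10 = floor((15 + 15)/1) = 30.
  m_11 = 1*30 - 15 = 15, d_11 = (243 - 15^2)/1 = 18/1 = 18: (m_11, d_11) = (m_1, d_1) = (15, 18), so from here the quotients repeat a_1, ..., a_10; the period length is 10.
Hence the expansion of sqrt(243) is a_0 = 15 followed by the repeating block 1, 1, 2, 3, 15, 3, 2, 1, 1, 30 (period 10).

[15; (1, 1, 2, 3, 15, 3, 2, 1, 1, 30)]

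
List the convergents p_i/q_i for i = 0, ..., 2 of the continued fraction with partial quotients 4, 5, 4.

Using the convergent recurrence p_i = a_i*p_{i-1} + p_{i-2}, q_i = a_i*q_{i-1} + q_{i-2} with p_{-2}=0, p_{-1}=1, q_{-2}=1, q_{-1}=0:
  i=0: a_0=4, p_0 = 4*1 + 0 = 4, q_0 = 4*0 + 1 = 1.
  i=1: a_1=5, p_1 = 5*4 + 1 = 21, q_1 = 5*1 + 0 = 5.
  i=2: a_2=4, p_2 = 4*21 + 4 = 88, q_2 = 4*5 + 1 = 21.

4/1, 21/5, 88/21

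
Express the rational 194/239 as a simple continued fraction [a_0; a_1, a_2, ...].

Run the Euclidean algorithm on 194 and 239; the successive quotients are the partial quotients a_0, a_1, ... (each step inverts the fractional part left over by the previous one):
  194 = 0*239 + 194, so a_0 = 0.
  239 = 1*194 + 45, so a_1 = 1.
  194 = 4*45 + 14, so a_2 = 4.
  45 = 3*14 + 3, so a_3 = 3.
  14 = 4*3 + 2, so a_4 = 4.
  3 = 1*2 + 1, so a_5 = 1.
  2 = 2*1 + 0, so a_6 = 2.
The remainder reaches 0 after 7 divisions, so the expansion has 7 partial quotients, read off in order.

[0; 1, 4, 3, 4, 1, 2]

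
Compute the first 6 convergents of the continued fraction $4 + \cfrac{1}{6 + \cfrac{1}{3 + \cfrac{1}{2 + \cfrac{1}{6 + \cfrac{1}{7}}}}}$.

Using the convergent recurrence p_i = a_i*p_{i-1} + p_{i-2}, q_i = a_i*q_{i-1} + q_{i-2} with p_{-2}=0, p_{-1}=1, q_{-2}=1, q_{-1}=0:
  i=0: a_0=4, p_0 = 4*1 + 0 = 4, q_0 = 4*0 + 1 = 1.
  i=1: a_1=6, p_1 = 6*4 + 1 = 25, q_1 = 6*1 + 0 = 6.
  i=2: a_2=3, p_2 = 3*25 + 4 = 79, q_2 = 3*6 + 1 = 19.
  i=3: a_3=2, p_3 = 2*79 + 25 = 183, q_3 = 2*19 + 6 = 44.
  i=4: a_4=6, p_4 = 6*183 + 79 = 1177, q_4 = 6*44 + 19 = 283.
  i=5: a_5=7, p_5 = 7*1177 + 183 = 8422, q_5 = 7*283 + 44 = 2025.

4/1, 25/6, 79/19, 183/44, 1177/283, 8422/2025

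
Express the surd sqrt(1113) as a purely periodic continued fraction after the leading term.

[33; (2, 1, 3, 3, 1, 8, 1, 3, 3, 1, 2, 66)]

Write x_i = (sqrt(1113) + m_i)/d_i with (m_0, d_0) = (0, 1). a_0 = floor(sqrt(1113)) = 33, since 33^2 = 1089 <= 1113 < 1156 = 34^2.
Iterate m_{i+1} = d_i*a_i - m_i, d_{i+1} = (1113 - m_{i+1}^2)/d_i, a_{i+1} = floor((a_0 + m_{i+1})/d_{i+1}):
  m_1 = 1*33 - 0 = 33, d_1 = (1113 - 33^2)/1 = 24/1 = 24, a_1 = floor((33 + 33)/24) = 2.
  m_2 = 24*2 - 33 = 15, d_2 = (1113 - 15^2)/24 = 888/24 = 37, a_2 = floor((33 + 15)/37) = 1.
  m_3 = 37*1 - 15 = 22, d_3 = (1113 - 22^2)/37 = 629/37 = 17, a_3 = floor((33 + 22)/17) = 3.
  m_4 = 17*3 - 22 = 29, d_4 = (1113 - 29^2)/17 = 272/17 = 16, a_4 = floor((33 + 29)/16) = 3.
  m_5 = 16*3 - 29 = 19, d_5 = (1113 - 19^2)/16 = 752/16 = 47, a_5 = floor((33 + 19)/47) = 1.
  m_6 = 47*1 - 19 = 28, d_6 = (1113 - 28^2)/47 = 329/47 = 7, a_6 = floor((33 + 28)/7) = 8.
  m_7 = 7*8 - 28 = 28, d_7 = (1113 - 28^2)/7 = 329/7 = 47, a_7 = floor((33 + 28)/47) = 1.
  m_8 = 47*1 - 28 = 19, d_8 = (1113 - 19^2)/47 = 752/47 = 16, a_8 = floor((33 + 19)/16) = 3.
  m_9 = 16*3 - 19 = 29, d_9 = (1113 - 29^2)/16 = 272/16 = 17, a_9 = floor((33 + 29)/17) = 3.
  m_10 = 17*3 - 29 = 22, d_10 = (1113 - 22^2)/17 = 629/17 = 37, a_10 = floor((33 + 22)/37) = 1.
  m_11 = 37*1 - 22 = 15, d_11 = (1113 - 15^2)/37 = 888/37 = 24, a_11 = floor((33 + 15)/24) = 2.
  m_12 = 24*2 - 15 = 33, d_12 = (1113 - 33^2)/24 = 24/24 = 1, a_12 = floor((33 + 33)/1) = 66.
  m_13 = 1*66 - 33 = 33, d_13 = (1113 - 33^2)/1 = 24/1 = 24: (m_13, d_13) = (m_1, d_1) = (33, 24), so from here the quotients repeat a_1, ..., a_12; the period length is 12.
Hence the expansion of sqrt(1113) is a_0 = 33 followed by the repeating block 2, 1, 3, 3, 1, 8, 1, 3, 3, 1, 2, 66 (period 12).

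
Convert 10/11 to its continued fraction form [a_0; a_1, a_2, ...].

[0; 1, 10]

Run the Euclidean algorithm on 10 and 11; the successive quotients are the partial quotients a_0, a_1, ... (each step inverts the fractional part left over by the previous one):
  10 = 0*11 + 10, so a_0 = 0.
  11 = 1*10 + 1, so a_1 = 1.
  10 = 10*1 + 0, so a_2 = 10.
The remainder reaches 0 after 3 divisions, so the expansion has 3 partial quotients, read off in order.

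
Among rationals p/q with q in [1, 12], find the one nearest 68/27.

5/2

Expand x = 68/27 as a continued fraction with the Euclidean algorithm:
  68 = 2*27 + 14, so a_0 = 2.
  27 = 1*14 + 13, so a_1 = 1.
  14 = 1*13 + 1, so a_2 = 1.
  13 = 13*1 + 0, so a_3 = 13.
so x = [2; 1, 1, 13].
Convergents (p_i = a_i*p_{i-1} + p_{i-2}, q_i = a_i*q_{i-1} + q_{i-2} with p_{-2}=0, p_{-1}=1, q_{-2}=1, q_{-1}=0), until the denominator exceeds 12:
  i=0: a_0=2, p_0 = 2*1 + 0 = 2, q_0 = 2*0 + 1 = 1.
  i=1: a_1=1, p_1 = 1*2 + 1 = 3, q_1 = 1*1 + 0 = 1.
  i=2: a_2=1, p_2 = 1*3 + 2 = 5, q_2 = 1*1 + 1 = 2.
  i=3: a_3=13, p_3 = 13*5 + 3 = 68, q_3 = 13*2 + 1 = 27.
q_3 = 27 > 12, so the last convergent with denominator <= 12 is p_2/q_2 = 5/2.
The closest fraction with denominator <= 12 is either p_2/q_2 or the intermediate fraction (k*p_2 + p_1)/(k*q_2 + q_1) with the largest k >= 1 whose denominator stays <= 12; these approach x as k grows, and every other convergent or intermediate fraction in range is farther away.
Largest k: floor((12 - q_1)/q_2) = floor((12 - 1)/2) = 5.
That gives (5*5 + 3)/(5*2 + 1) = 28/11.
Compare the errors: |x - 5/2| = |68*2 - 5*27|/(27*2) = 1/54, and |x - 28/11| = |68*11 - 28*27|/(27*11) = 8/297.
Cross-multiplying, 1*297 = 297 < 432 = 8*54, so 1/54 is smaller: the convergent 5/2 is closer to x than 28/11.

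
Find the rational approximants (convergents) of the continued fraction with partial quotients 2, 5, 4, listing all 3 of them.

2/1, 11/5, 46/21

Using the convergent recurrence p_i = a_i*p_{i-1} + p_{i-2}, q_i = a_i*q_{i-1} + q_{i-2} with p_{-2}=0, p_{-1}=1, q_{-2}=1, q_{-1}=0:
  i=0: a_0=2, p_0 = 2*1 + 0 = 2, q_0 = 2*0 + 1 = 1.
  i=1: a_1=5, p_1 = 5*2 + 1 = 11, q_1 = 5*1 + 0 = 5.
  i=2: a_2=4, p_2 = 4*11 + 2 = 46, q_2 = 4*5 + 1 = 21.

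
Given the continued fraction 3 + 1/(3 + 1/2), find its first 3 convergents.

3/1, 10/3, 23/7

Using the convergent recurrence p_i = a_i*p_{i-1} + p_{i-2}, q_i = a_i*q_{i-1} + q_{i-2} with p_{-2}=0, p_{-1}=1, q_{-2}=1, q_{-1}=0:
  i=0: a_0=3, p_0 = 3*1 + 0 = 3, q_0 = 3*0 + 1 = 1.
  i=1: a_1=3, p_1 = 3*3 + 1 = 10, q_1 = 3*1 + 0 = 3.
  i=2: a_2=2, p_2 = 2*10 + 3 = 23, q_2 = 2*3 + 1 = 7.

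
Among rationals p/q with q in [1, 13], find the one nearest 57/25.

16/7

Expand x = 57/25 as a continued fraction with the Euclidean algorithm:
  57 = 2*25 + 7, so a_0 = 2.
  25 = 3*7 + 4, so a_1 = 3.
  7 = 1*4 + 3, so a_2 = 1.
  4 = 1*3 + 1, so a_3 = 1.
  3 = 3*1 + 0, so a_4 = 3.
so x = [2; 3, 1, 1, 3].
Convergents (p_i = a_i*p_{i-1} + p_{i-2}, q_i = a_i*q_{i-1} + q_{i-2} with p_{-2}=0, p_{-1}=1, q_{-2}=1, q_{-1}=0), until the denominator exceeds 13:
  i=0: a_0=2, p_0 = 2*1 + 0 = 2, q_0 = 2*0 + 1 = 1.
  i=1: a_1=3, p_1 = 3*2 + 1 = 7, q_1 = 3*1 + 0 = 3.
  i=2: a_2=1, p_2 = 1*7 + 2 = 9, q_2 = 1*3 + 1 = 4.
  i=3: a_3=1, p_3 = 1*9 + 7 = 16, q_3 = 1*4 + 3 = 7.
  i=4: a_4=3, p_4 = 3*16 + 9 = 57, q_4 = 3*7 + 4 = 25.
q_4 = 25 > 13, so the last convergent with denominator <= 13 is p_3/q_3 = 16/7.
The closest fraction with denominator <= 13 is either p_3/q_3 or the intermediate fraction (k*p_3 + p_2)/(k*q_3 + q_2) with the largest k >= 1 whose denominator stays <= 13; these approach x as k grows, and every other convergent or intermediate fraction in range is farther away.
Largest k: floor((13 - q_2)/q_3) = floor((13 - 4)/7) = 1.
That gives (1*16 + 9)/(1*7 + 4) = 25/11.
Compare the errors: |x - 16/7| = |57*7 - 16*25|/(25*7) = 1/175, and |x - 25/11| = |57*11 - 25*25|/(25*11) = 2/275.
Cross-multiplying, 1*275 = 275 < 350 = 2*175, so 1/175 is smaller: the convergent 16/7 is closer to x than 25/11.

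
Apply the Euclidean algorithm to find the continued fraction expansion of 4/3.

Run the Euclidean algorithm on 4 and 3; the successive quotients are the partial quotients a_0, a_1, ... (each step inverts the fractional part left over by the previous one):
  4 = 1*3 + 1, so a_0 = 1.
  3 = 3*1 + 0, so a_1 = 3.
The remainder reaches 0 after 2 divisions, so the expansion has 2 partial quotients, read off in order.

[1; 3]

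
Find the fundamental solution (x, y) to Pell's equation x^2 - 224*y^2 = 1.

(x, y) = (15, 1)

First expand sqrt(224) as a continued fraction. With x_i = (sqrt(224) + m_i)/d_i and (m_0, d_0) = (0, 1): a_0 = floor(sqrt(224)) = 14, since 14^2 = 196 <= 224 < 225 = 15^2.
Iterate m_{i+1} = d_i*a_i - m_i, d_{i+1} = (224 - m_{i+1}^2)/d_i, a_{i+1} = floor((a_0 + m_{i+1})/d_{i+1}):
  m_1 = 1*14 - 0 = 14, d_1 = (224 - 14^2)/1 = 28/1 = 28, a_1 = floor((14 + 14)/28) = 1.
  m_2 = 28*1 - 14 = 14, d_2 = (224 - 14^2)/28 = 28/28 = 1, a_2 = floor((14 + 14)/1) = 28.
  m_3 = 1*28 - 14 = 14, d_3 = (224 - 14^2)/1 = 28/1 = 28: (m_3, d_3) = (m_1, d_1) = (14, 28), so from here the quotients repeat a_1, a_2; the period length is 2.
So sqrt(224) = [14; (1, 28)] with period length k = 2.
k is even, so the fundamental solution of x^2 - 224y^2 = 1 is (p_{k-1}, q_{k-1}) = (p_1, q_1); compute convergents through index 1.
Convergents (p_i = a_i*p_{i-1} + p_{i-2}, q_i = a_i*q_{i-1} + q_{i-2} with p_{-2}=0, p_{-1}=1, q_{-2}=1, q_{-1}=0):
  i=0: a_0=14, p_0 = 14*1 + 0 = 14, q_0 = 14*0 + 1 = 1.
  i=1: a_1=1, p_1 = 1*14 + 1 = 15, q_1 = 1*1 + 0 = 1.
Check: 15^2 - 224*1^2 = 225 - 224 = 1, so (x, y) = (15, 1) solves the equation, and by the theorem it is the least positive solution.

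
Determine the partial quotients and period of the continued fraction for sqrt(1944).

Write x_i = (sqrt(1944) + m_i)/d_i with (m_0, d_0) = (0, 1). a_0 = floor(sqrt(1944)) = 44, since 44^2 = 1936 <= 1944 < 2025 = 45^2.
Iterate m_{i+1} = d_i*a_i - m_i, d_{i+1} = (1944 - m_{i+1}^2)/d_i, a_{i+1} = floor((a_0 + m_{i+1})/d_{i+1}):
  m_1 = 1*44 - 0 = 44, d_1 = (1944 - 44^2)/1 = 8/1 = 8, a_1 = floor((44 + 44)/8) = 11.
  m_2 = 8*11 - 44 = 44, d_2 = (1944 - 44^2)/8 = 8/8 = 1, a_2 = floor((44 + 44)/1) = 88.
  m_3 = 1*88 - 44 = 44, d_3 = (1944 - 44^2)/1 = 8/1 = 8: (m_3, d_3) = (m_1, d_1) = (44, 8), so from here the quotients repeat a_1, a_2; the period length is 2.
Hence the expansion of sqrt(1944) is a_0 = 44 followed by the repeating block 11, 88 (period 2).

[44; (11, 88)]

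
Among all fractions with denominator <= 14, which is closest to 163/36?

Expand x = 163/36 as a continued fraction with the Euclidean algorithm:
  163 = 4*36 + 19, so a_0 = 4.
  36 = 1*19 + 17, so a_1 = 1.
  19 = 1*17 + 2, so a_2 = 1.
  17 = 8*2 + 1, so a_3 = 8.
  2 = 2*1 + 0, so a_4 = 2.
so x = [4; 1, 1, 8, 2].
Convergents (p_i = a_i*p_{i-1} + p_{i-2}, q_i = a_i*q_{i-1} + q_{i-2} with p_{-2}=0, p_{-1}=1, q_{-2}=1, q_{-1}=0), until the denominator exceeds 14:
  i=0: a_0=4, p_0 = 4*1 + 0 = 4, q_0 = 4*0 + 1 = 1.
  i=1: a_1=1, p_1 = 1*4 + 1 = 5, q_1 = 1*1 + 0 = 1.
  i=2: a_2=1, p_2 = 1*5 + 4 = 9, q_2 = 1*1 + 1 = 2.
  i=3: a_3=8, p_3 = 8*9 + 5 = 77, q_3 = 8*2 + 1 = 17.
q_3 = 17 > 14, so the last convergent with denominator <= 14 is p_2/q_2 = 9/2.
The closest fraction with denominator <= 14 is either p_2/q_2 or the intermediate fraction (k*p_2 + p_1)/(k*q_2 + q_1) with the largest k >= 1 whose denominator stays <= 14; these approach x as k grows, and every other convergent or intermediate fraction in range is farther away.
Largest k: floor((14 - q_1)/q_2) = floor((14 - 1)/2) = 6.
That gives (6*9 + 5)/(6*2 + 1) = 59/13.
Compare the errors: |x - 9/2| = |163*2 - 9*36|/(36*2) = 2/72, and |x - 59/13| = |163*13 - 59*36|/(36*13) = 5/468.
Cross-multiplying, 5*72 = 360 < 936 = 2*468, so 5/468 is smaller: the intermediate fraction 59/13 is closer to x than 9/2.

59/13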